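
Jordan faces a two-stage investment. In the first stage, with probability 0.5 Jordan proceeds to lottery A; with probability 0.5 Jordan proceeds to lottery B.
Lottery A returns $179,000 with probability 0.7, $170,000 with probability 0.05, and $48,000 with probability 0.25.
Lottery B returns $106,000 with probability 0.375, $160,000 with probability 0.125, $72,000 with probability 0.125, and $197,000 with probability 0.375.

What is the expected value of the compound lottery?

EV(A) = 0.7 × 179000 + 0.05 × 170000 + 0.25 × 48000 = 125300 + 8500 + 12000 = 145800
EV(B) = 0.375 × 106000 + 0.125 × 160000 + 0.125 × 72000 + 0.375 × 197000 = 39750 + 20000 + 9000 + 73875 = 142625
Overall = 0.5 × 145800 + 0.5 × 142625 = 72900 + 71312.5 = 144212.5

$144,212.50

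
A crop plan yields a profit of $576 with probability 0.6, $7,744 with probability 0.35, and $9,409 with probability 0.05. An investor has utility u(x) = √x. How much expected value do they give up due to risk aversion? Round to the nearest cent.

E[u] = 0.6·√576 + 0.35·√7744 + 0.05·√9409 = 0.6·24 + 0.35·88 + 0.05·97 = 50.05
CE = (50.05)² = 2505.0025
Risk premium = EV − CE = 3526.45 − 2505.0025 = 1021.4475

$1,021.45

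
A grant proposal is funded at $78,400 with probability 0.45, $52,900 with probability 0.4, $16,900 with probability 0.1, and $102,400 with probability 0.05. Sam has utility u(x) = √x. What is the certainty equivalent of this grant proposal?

E[u] = 0.45·√78400 + 0.4·√52900 + 0.1·√16900 + 0.05·√102400 = 0.45·280 + 0.4·230 + 0.1·130 + 0.05·320 = 247
CE = (247)² = 61009

$61,009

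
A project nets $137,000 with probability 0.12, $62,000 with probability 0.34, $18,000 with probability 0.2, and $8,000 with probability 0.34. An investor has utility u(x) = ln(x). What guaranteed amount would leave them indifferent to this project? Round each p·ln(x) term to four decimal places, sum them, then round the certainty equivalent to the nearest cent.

E[u] = 0.12·ln(137000) + 0.34·ln(62000) + 0.2·ln(18000) + 0.34·ln(8000) = 1.4193 + 3.7519 + 1.9596 + 3.0556 = 10.1864
CE = e^10.1864 ≈ 26539.78

$26,539.78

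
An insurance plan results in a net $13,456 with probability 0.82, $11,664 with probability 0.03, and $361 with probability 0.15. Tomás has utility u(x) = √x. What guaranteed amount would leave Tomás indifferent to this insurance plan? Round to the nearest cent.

E[u] = 0.82·√13456 + 0.03·√11664 + 0.15·√361 = 0.82·116 + 0.03·108 + 0.15·19 = 101.21
CE = (101.21)² = 10243.4641

$10,243.46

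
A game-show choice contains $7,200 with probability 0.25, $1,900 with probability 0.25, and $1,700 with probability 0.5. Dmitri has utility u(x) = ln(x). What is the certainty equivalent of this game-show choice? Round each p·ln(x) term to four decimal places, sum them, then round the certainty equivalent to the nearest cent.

E[u] = 0.25·ln(7200) + 0.25·ln(1900) + 0.5·ln(1700) = 2.2205 + 1.8874 + 3.7192 = 7.8271
CE = e^7.8271 ≈ 2507.65

$2,507.65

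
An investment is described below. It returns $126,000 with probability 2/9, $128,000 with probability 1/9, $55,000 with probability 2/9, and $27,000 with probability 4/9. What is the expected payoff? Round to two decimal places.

$66,444.44

EV = 2/9 × 126000 + 1/9 × 128000 + 2/9 × 55000 + 4/9 × 27000 = 28000 + 14222.2222 + 12222.2222 + 12000 = 66444.4444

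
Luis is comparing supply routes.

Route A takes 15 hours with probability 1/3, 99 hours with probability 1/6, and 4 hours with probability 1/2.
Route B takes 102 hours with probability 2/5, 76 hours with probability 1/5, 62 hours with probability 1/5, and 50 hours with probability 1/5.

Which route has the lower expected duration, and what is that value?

Route A (23.5 hours)

Route A = 1/3 × 15 + 1/6 × 99 + 1/2 × 4 = 5 + 16.5 + 2 = 23.5
Route B = 2/5 × 102 + 1/5 × 76 + 1/5 × 62 + 1/5 × 50 = 40.8 + 15.2 + 12.4 + 10 = 78.4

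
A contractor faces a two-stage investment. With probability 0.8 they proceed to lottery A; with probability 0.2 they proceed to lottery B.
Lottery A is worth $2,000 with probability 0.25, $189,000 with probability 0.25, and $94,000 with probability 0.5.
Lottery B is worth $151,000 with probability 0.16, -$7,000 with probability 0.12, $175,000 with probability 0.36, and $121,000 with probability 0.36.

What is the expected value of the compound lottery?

EV(A) = 0.25 × 2000 + 0.25 × 189000 + 0.5 × 94000 = 500 + 47250 + 47000 = 94750
EV(B) = 0.16 × 151000 + 0.12 × (-7000) + 0.36 × 175000 + 0.36 × 121000 = 24160 − 840 + 63000 + 43560 = 129880
Overall = 0.8 × 94750 + 0.2 × 129880 = 75800 + 25976 = 101776

$101,776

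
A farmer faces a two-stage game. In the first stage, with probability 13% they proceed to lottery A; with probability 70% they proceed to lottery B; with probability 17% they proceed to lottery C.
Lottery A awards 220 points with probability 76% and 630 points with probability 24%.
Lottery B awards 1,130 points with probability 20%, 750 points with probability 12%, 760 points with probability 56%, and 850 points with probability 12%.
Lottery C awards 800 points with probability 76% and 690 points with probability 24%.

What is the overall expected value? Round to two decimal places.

763.42 points

EV(A) = 0.76 × 220 + 0.24 × 630 = 167.2 + 151.2 = 318.4
EV(B) = 0.2 × 1130 + 0.12 × 750 + 0.56 × 760 + 0.12 × 850 = 226 + 90 + 425.6 + 102 = 843.6
EV(C) = 0.76 × 800 + 0.24 × 690 = 608 + 165.6 = 773.6
Overall = 0.13 × 318.4 + 0.7 × 843.6 + 0.17 × 773.6 = 41.392 + 590.52 + 131.512 = 763.424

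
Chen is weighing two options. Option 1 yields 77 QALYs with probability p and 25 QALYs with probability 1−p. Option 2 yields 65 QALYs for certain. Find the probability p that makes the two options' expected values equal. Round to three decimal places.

p·77 + (1−p)·25 = 65
52p + 25 = 65
p = (65 − 25) / 52

p = 0.769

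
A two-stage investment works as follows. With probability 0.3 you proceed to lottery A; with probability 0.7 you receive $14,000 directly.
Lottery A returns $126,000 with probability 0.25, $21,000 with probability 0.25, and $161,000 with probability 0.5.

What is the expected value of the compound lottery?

EV(A) = 0.25 × 126000 + 0.25 × 21000 + 0.5 × 161000 = 31500 + 5250 + 80500 = 117250
Branch B: 14000 (certain)
Overall = 0.3 × 117250 + 0.7 × 14000 = 35175 + 9800 = 44975

$44,975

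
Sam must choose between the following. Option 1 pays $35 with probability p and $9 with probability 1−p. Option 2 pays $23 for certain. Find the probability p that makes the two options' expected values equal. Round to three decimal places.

p·35 + (1−p)·9 = 23
26p + 9 = 23
p = (23 − 9) / 26

p = 0.538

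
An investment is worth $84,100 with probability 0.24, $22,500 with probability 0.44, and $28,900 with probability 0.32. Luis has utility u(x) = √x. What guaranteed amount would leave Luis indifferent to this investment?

E[u] = 0.24·√84100 + 0.44·√22500 + 0.32·√28900 = 0.24·290 + 0.44·150 + 0.32·170 = 190
CE = (190)² = 36100

$36,100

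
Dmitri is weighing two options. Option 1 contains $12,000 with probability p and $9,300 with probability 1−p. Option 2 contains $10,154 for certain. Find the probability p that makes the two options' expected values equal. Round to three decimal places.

p = 0.316

p·12000 + (1−p)·9300 = 10154
2700p + 9300 = 10154
p = (10154 − 9300) / 2700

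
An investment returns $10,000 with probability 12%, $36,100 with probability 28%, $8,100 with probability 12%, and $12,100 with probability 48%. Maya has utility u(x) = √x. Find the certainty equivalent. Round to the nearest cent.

$16,589.44

E[u] = 0.12·√10000 + 0.28·√36100 + 0.12·√8100 + 0.48·√12100 = 0.12·100 + 0.28·190 + 0.12·90 + 0.48·110 = 128.8
CE = (128.8)² = 16589.44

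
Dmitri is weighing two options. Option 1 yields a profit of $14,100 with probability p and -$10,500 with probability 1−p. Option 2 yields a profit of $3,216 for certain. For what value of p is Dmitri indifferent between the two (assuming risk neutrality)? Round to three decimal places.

p = 0.558

p·14100 + (1−p)·(-10500) = 3216
24600p − 10500 = 3216
p = (3216 + 10500) / 24600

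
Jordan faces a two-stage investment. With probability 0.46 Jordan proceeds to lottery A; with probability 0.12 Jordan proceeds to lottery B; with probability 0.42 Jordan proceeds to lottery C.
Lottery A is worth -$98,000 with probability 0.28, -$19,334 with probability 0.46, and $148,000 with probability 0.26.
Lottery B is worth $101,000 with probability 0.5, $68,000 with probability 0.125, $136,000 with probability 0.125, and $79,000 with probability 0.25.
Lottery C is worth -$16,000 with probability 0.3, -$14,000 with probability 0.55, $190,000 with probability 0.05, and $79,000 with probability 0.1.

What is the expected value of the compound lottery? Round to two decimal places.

EV(A) = 0.28 × (-98000) + 0.46 × (-19334) + 0.26 × 148000 = -27440 − 8893.64 + 38480 = 2146.36
EV(B) = 0.5 × 101000 + 0.125 × 68000 + 0.125 × 136000 + 0.25 × 79000 = 50500 + 8500 + 17000 + 19750 = 95750
EV(C) = 0.3 × (-16000) + 0.55 × (-14000) + 0.05 × 190000 + 0.1 × 79000 = -4800 − 7700 + 9500 + 7900 = 4900
Overall = 0.46 × 2146.36 + 0.12 × 95750 + 0.42 × 4900 = 987.3256 + 11490 + 2058 = 14535.3256

$14,535.33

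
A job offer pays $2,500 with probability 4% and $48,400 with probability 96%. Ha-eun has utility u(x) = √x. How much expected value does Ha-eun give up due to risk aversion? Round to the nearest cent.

E[u] = 0.04·√2500 + 0.96·√48400 = 0.04·50 + 0.96·220 = 213.2
CE = (213.2)² = 45454.24
Risk premium = EV − CE = 46564 − 45454.24 = 1109.76

$1,109.76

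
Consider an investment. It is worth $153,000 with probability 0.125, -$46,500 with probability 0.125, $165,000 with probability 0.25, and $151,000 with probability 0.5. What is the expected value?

EV = 0.125 × 153000 + 0.125 × (-46500) + 0.25 × 165000 + 0.5 × 151000 = 19125 − 5812.5 + 41250 + 75500 = 130062.5

$130,062.50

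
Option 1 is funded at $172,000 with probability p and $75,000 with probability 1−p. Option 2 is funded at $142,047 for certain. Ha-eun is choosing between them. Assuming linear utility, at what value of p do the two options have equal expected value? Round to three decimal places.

p·172000 + (1−p)·75000 = 142047
97000p + 75000 = 142047
p = (142047 − 75000) / 97000

p = 0.691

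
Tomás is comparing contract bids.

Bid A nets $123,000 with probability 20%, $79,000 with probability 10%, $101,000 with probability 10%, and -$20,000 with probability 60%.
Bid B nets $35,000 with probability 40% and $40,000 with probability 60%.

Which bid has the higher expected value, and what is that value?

Bid B ($38,000)

Bid A = 0.2 × 123000 + 0.1 × 79000 + 0.1 × 101000 + 0.6 × (-20000) = 24600 + 7900 + 10100 − 12000 = 30600
Bid B = 0.4 × 35000 + 0.6 × 40000 = 14000 + 24000 = 38000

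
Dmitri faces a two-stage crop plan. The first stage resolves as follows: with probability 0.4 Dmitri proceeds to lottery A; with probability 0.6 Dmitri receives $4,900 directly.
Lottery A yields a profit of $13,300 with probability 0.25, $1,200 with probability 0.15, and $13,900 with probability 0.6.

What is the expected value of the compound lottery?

EV(A) = 0.25 × 13300 + 0.15 × 1200 + 0.6 × 13900 = 3325 + 180 + 8340 = 11845
Branch B: 4900 (certain)
Overall = 0.4 × 11845 + 0.6 × 4900 = 4738 + 2940 = 7678

$7,678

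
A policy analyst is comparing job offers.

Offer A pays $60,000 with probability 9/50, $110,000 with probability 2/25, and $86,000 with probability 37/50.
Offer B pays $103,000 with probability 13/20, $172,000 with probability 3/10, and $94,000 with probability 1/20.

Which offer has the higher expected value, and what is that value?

Offer B ($123,250)

Offer A = 9/50 × 60000 + 2/25 × 110000 + 37/50 × 86000 = 10800 + 8800 + 63640 = 83240
Offer B = 13/20 × 103000 + 3/10 × 172000 + 1/20 × 94000 = 66950 + 51600 + 4700 = 123250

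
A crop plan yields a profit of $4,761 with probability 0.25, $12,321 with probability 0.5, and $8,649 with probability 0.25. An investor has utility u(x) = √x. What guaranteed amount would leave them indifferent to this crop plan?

E[u] = 0.25·√4761 + 0.5·√12321 + 0.25·√8649 = 0.25·69 + 0.5·111 + 0.25·93 = 96
CE = (96)² = 9216

$9,216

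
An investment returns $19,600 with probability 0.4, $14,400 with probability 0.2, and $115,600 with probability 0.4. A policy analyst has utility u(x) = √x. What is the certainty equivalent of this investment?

E[u] = 0.4·√19600 + 0.2·√14400 + 0.4·√115600 = 0.4·140 + 0.2·120 + 0.4·340 = 216
CE = (216)² = 46656

$46,656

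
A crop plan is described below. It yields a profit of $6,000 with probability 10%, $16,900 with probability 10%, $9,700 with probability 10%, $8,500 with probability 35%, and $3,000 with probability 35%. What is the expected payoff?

EV = 0.1 × 6000 + 0.1 × 16900 + 0.1 × 9700 + 0.35 × 8500 + 0.35 × 3000 = 600 + 1690 + 970 + 2975 + 1050 = 7285

$7,285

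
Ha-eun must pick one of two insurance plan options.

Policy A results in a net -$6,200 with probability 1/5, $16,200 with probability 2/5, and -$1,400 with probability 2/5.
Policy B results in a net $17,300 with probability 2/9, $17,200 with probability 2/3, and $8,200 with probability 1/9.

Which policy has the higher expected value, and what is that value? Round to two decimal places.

Policy A = 1/5 × (-6200) + 2/5 × 16200 + 2/5 × (-1400) = -1240 + 6480 − 560 = 4680
Policy B = 2/9 × 17300 + 2/3 × 17200 + 1/9 × 8200 = 3844.4444 + 11466.6667 + 911.1111 = 16222.2222

Policy B ($16,222.22)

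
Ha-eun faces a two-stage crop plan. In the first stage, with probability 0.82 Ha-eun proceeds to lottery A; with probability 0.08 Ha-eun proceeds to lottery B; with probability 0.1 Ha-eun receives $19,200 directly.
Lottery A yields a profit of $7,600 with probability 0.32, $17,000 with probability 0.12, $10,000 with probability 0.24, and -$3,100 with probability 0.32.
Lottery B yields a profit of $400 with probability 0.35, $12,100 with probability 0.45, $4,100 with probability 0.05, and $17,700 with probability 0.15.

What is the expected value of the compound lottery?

$7,417.20

EV(A) = 0.32 × 7600 + 0.12 × 17000 + 0.24 × 10000 + 0.32 × (-3100) = 2432 + 2040 + 2400 − 992 = 5880
EV(B) = 0.35 × 400 + 0.45 × 12100 + 0.05 × 4100 + 0.15 × 17700 = 140 + 5445 + 205 + 2655 = 8445
Branch C: 19200 (certain)
Overall = 0.82 × 5880 + 0.08 × 8445 + 0.1 × 19200 = 4821.6 + 675.6 + 1920 = 7417.2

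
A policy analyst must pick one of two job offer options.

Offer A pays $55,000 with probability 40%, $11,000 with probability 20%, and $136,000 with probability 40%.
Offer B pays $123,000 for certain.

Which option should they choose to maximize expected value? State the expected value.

Offer A = 0.4 × 55000 + 0.2 × 11000 + 0.4 × 136000 = 22000 + 2200 + 54400 = 78600
Offer B: 123000 (certain)

Offer B ($123,000)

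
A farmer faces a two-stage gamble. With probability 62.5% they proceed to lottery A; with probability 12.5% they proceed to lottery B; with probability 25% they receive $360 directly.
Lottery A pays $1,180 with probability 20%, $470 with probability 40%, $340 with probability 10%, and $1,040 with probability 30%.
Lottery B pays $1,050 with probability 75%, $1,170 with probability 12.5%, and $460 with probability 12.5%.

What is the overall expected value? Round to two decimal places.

EV(A) = 0.2 × 1180 + 0.4 × 470 + 0.1 × 340 + 0.3 × 1040 = 236 + 188 + 34 + 312 = 770
EV(B) = 0.75 × 1050 + 0.125 × 1170 + 0.125 × 460 = 787.5 + 146.25 + 57.5 = 991.25
Branch C: 360 (certain)
Overall = 0.625 × 770 + 0.125 × 991.25 + 0.25 × 360 = 481.25 + 123.90625 + 90 = 695.15625

$695.16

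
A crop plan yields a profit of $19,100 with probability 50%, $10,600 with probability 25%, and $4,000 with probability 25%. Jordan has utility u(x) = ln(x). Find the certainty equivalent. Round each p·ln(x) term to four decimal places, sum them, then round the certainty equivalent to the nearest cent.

E[u] = 0.5·ln(19100) + 0.25·ln(10600) + 0.25·ln(4000) = 4.9287 + 2.3172 + 2.0735 = 9.3194
CE = e^9.3194 ≈ 11152.29

$11,152.29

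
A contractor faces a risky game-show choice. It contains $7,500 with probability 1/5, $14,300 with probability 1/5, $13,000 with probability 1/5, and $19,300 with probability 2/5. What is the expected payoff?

$14,680

EV = 1/5 × 7500 + 1/5 × 14300 + 1/5 × 13000 + 2/5 × 19300 = 1500 + 2860 + 2600 + 7720 = 14680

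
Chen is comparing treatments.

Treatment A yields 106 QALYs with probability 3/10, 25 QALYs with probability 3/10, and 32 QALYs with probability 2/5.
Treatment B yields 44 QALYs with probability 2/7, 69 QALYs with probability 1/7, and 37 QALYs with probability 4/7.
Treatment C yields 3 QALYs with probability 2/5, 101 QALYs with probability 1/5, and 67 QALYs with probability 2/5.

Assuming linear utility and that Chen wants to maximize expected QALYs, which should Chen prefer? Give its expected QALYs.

Treatment A (52.1 QALYs)

Treatment A = 3/10 × 106 + 3/10 × 25 + 2/5 × 32 = 31.8 + 7.5 + 12.8 = 52.1
Treatment B = 2/7 × 44 + 1/7 × 69 + 4/7 × 37 = 12.5714 + 9.8571 + 21.1429 = 43.5714
Treatment C = 2/5 × 3 + 1/5 × 101 + 2/5 × 67 = 1.2 + 20.2 + 26.8 = 48.2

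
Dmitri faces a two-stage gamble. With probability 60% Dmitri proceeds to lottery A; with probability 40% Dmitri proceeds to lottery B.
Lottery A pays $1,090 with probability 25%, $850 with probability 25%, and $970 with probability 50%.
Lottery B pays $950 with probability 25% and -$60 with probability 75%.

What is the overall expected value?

EV(A) = 0.25 × 1090 + 0.25 × 850 + 0.5 × 970 = 272.5 + 212.5 + 485 = 970
EV(B) = 0.25 × 950 + 0.75 × (-60) = 237.5 − 45 = 192.5
Overall = 0.6 × 970 + 0.4 × 192.5 = 582 + 77 = 659

$659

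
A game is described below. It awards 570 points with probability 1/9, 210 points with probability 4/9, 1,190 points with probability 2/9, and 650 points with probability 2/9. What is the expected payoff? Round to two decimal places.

EV = 1/9 × 570 + 4/9 × 210 + 2/9 × 1190 + 2/9 × 650 = 63.3333 + 93.3333 + 264.4444 + 144.4444 = 565.5556

565.56 points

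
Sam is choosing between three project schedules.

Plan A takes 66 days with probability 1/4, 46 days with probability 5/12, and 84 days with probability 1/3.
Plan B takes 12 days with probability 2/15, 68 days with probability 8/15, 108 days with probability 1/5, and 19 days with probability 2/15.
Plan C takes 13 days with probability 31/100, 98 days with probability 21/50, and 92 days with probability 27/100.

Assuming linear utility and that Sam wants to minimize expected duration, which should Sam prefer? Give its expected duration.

Plan B (62 days)

Plan A = 1/4 × 66 + 5/12 × 46 + 1/3 × 84 = 16.5 + 19.1667 + 28 = 63.6667
Plan B = 2/15 × 12 + 8/15 × 68 + 1/5 × 108 + 2/15 × 19 = 1.6 + 36.2667 + 21.6 + 2.5333 = 62
Plan C = 31/100 × 13 + 21/50 × 98 + 27/100 × 92 = 4.03 + 41.16 + 24.84 = 70.03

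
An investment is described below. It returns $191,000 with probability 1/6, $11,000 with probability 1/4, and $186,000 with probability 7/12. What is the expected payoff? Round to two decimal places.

EV = 1/6 × 191000 + 1/4 × 11000 + 7/12 × 186000 = 31833.3333 + 2750 + 108500 = 143083.3333

$143,083.33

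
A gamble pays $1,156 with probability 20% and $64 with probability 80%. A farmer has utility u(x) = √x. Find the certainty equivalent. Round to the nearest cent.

$174.24

E[u] = 0.2·√1156 + 0.8·√64 = 0.2·34 + 0.8·8 = 13.2
CE = (13.2)² = 174.24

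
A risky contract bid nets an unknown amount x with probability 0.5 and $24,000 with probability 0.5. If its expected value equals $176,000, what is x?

x = $328,000

0.5·x + 0.5·24000 = 176000
0.5·x = 176000 − 12000 = 164000
x = 164000 / 0.5 = 328000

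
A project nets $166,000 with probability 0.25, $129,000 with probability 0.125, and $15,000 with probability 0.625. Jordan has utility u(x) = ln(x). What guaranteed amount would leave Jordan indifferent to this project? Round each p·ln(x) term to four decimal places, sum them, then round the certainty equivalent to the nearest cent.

E[u] = 0.25·ln(166000) + 0.125·ln(129000) + 0.625·ln(15000) = 3.0049 + 1.4709 + 6.0099 = 10.4857
CE = e^10.4857 ≈ 35799.89

$35,799.89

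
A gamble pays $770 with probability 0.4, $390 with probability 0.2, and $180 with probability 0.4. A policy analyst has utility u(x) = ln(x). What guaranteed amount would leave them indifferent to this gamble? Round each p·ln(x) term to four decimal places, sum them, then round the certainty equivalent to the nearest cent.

$375.78

E[u] = 0.4·ln(770) + 0.2·ln(390) + 0.4·ln(180) = 2.6586 + 1.1932 + 2.0772 = 5.9290
CE = e^5.9290 ≈ 375.78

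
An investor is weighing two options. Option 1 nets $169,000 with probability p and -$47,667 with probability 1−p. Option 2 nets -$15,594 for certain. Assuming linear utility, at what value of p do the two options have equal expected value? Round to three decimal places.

p·169000 + (1−p)·(-47667) = -15594
216667p − 47667 = -15594
p = (-15594 + 47667) / 216667

p = 0.148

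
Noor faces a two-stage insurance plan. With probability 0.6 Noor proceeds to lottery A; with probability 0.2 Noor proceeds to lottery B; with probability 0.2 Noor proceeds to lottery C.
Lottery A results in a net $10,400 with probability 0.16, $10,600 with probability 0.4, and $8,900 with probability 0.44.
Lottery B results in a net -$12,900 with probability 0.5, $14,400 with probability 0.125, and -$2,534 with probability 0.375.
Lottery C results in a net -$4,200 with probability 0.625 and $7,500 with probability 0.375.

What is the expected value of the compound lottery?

EV(A) = 0.16 × 10400 + 0.4 × 10600 + 0.44 × 8900 = 1664 + 4240 + 3916 = 9820
EV(B) = 0.5 × (-12900) + 0.125 × 14400 + 0.375 × (-2534) = -6450 + 1800 − 950.25 = -5600.25
EV(C) = 0.625 × (-4200) + 0.375 × 7500 = -2625 + 2812.5 = 187.5
Overall = 0.6 × 9820 + 0.2 × (-5600.25) + 0.2 × 187.5 = 5892 − 1120.05 + 37.5 = 4809.45

$4,809.45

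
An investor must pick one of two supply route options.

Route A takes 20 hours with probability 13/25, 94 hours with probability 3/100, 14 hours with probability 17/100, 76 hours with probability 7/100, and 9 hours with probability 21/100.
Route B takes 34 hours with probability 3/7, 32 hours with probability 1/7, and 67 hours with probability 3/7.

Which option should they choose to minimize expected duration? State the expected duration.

Route A = 13/25 × 20 + 3/100 × 94 + 17/100 × 14 + 7/100 × 76 + 21/100 × 9 = 10.4 + 2.82 + 2.38 + 5.32 + 1.89 = 22.81
Route B = 3/7 × 34 + 1/7 × 32 + 3/7 × 67 = 14.5714 + 4.5714 + 28.7143 = 47.8571

Route A (22.81 hours)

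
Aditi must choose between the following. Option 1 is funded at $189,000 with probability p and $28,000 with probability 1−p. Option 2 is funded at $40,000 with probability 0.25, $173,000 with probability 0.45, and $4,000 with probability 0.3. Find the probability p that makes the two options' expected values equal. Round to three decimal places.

EV(Option 2) = 0.25 × 40000 + 0.45 × 173000 + 0.3 × 4000 = 10000 + 77850 + 1200 = 89050
p·189000 + (1−p)·28000 = 89050
161000p + 28000 = 89050
p = (89050 − 28000) / 161000

p = 0.379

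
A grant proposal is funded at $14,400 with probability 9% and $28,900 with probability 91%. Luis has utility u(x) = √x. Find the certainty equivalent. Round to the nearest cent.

$27,390.25

E[u] = 0.09·√14400 + 0.91·√28900 = 0.09·120 + 0.91·170 = 165.5
CE = (165.5)² = 27390.25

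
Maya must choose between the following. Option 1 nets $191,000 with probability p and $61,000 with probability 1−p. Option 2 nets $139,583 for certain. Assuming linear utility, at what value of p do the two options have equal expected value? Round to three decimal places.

p·191000 + (1−p)·61000 = 139583
130000p + 61000 = 139583
p = (139583 − 61000) / 130000

p = 0.604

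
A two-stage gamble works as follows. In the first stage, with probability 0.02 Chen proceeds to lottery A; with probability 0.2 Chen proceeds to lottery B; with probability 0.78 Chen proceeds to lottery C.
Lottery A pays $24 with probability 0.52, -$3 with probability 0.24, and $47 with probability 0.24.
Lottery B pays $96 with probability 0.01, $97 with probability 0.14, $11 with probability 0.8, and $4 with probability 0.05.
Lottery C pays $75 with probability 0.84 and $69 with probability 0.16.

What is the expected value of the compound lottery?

EV(A) = 0.52 × 24 + 0.24 × (-3) + 0.24 × 47 = 12.48 − 0.72 + 11.28 = 23.04
EV(B) = 0.01 × 96 + 0.14 × 97 + 0.8 × 11 + 0.05 × 4 = 0.96 + 13.58 + 8.8 + 0.2 = 23.54
EV(C) = 0.84 × 75 + 0.16 × 69 = 63 + 11.04 = 74.04
Overall = 0.02 × 23.04 + 0.2 × 23.54 + 0.78 × 74.04 = 0.4608 + 4.708 + 57.7512 = 62.92

$62.92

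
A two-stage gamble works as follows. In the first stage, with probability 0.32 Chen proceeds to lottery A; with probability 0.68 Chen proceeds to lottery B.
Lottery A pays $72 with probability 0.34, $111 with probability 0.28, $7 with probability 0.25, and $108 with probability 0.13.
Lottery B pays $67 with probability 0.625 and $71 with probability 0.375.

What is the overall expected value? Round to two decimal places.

EV(A) = 0.34 × 72 + 0.28 × 111 + 0.25 × 7 + 0.13 × 108 = 24.48 + 31.08 + 1.75 + 14.04 = 71.35
EV(B) = 0.625 × 67 + 0.375 × 71 = 41.875 + 26.625 = 68.5
Overall = 0.32 × 71.35 + 0.68 × 68.5 = 22.832 + 46.58 = 69.412

$69.41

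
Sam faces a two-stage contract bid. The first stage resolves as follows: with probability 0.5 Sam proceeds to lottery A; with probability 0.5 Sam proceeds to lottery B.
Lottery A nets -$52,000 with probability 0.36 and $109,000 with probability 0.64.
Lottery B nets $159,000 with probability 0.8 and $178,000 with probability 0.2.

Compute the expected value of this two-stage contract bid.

$106,920

EV(A) = 0.36 × (-52000) + 0.64 × 109000 = -18720 + 69760 = 51040
EV(B) = 0.8 × 159000 + 0.2 × 178000 = 127200 + 35600 = 162800
Overall = 0.5 × 51040 + 0.5 × 162800 = 25520 + 81400 = 106920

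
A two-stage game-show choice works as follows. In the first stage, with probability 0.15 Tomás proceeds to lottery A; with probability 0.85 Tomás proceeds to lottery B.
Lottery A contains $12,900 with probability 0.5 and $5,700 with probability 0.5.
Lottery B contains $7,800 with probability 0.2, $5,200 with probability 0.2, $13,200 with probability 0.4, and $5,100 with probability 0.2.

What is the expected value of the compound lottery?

EV(A) = 0.5 × 12900 + 0.5 × 5700 = 6450 + 2850 = 9300
EV(B) = 0.2 × 7800 + 0.2 × 5200 + 0.4 × 13200 + 0.2 × 5100 = 1560 + 1040 + 5280 + 1020 = 8900
Overall = 0.15 × 9300 + 0.85 × 8900 = 1395 + 7565 = 8960

$8,960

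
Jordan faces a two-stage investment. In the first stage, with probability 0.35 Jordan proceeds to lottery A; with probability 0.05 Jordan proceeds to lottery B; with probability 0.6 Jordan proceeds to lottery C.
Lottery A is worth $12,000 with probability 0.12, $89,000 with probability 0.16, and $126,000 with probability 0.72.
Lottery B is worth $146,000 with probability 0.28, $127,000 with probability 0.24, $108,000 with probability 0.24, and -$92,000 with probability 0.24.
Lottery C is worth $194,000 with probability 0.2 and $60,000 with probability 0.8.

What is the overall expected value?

EV(A) = 0.12 × 12000 + 0.16 × 89000 + 0.72 × 126000 = 1440 + 14240 + 90720 = 106400
EV(B) = 0.28 × 146000 + 0.24 × 127000 + 0.24 × 108000 + 0.24 × (-92000) = 40880 + 30480 + 25920 − 22080 = 75200
EV(C) = 0.2 × 194000 + 0.8 × 60000 = 38800 + 48000 = 86800
Overall = 0.35 × 106400 + 0.05 × 75200 + 0.6 × 86800 = 37240 + 3760 + 52080 = 93080

$93,080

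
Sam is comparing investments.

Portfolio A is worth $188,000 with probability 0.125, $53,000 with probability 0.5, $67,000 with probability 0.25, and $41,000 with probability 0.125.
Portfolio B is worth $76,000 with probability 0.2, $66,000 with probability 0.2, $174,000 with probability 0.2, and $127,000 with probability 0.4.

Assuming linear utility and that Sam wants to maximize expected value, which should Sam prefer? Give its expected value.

Portfolio B ($114,000)

Portfolio A = 0.125 × 188000 + 0.5 × 53000 + 0.25 × 67000 + 0.125 × 41000 = 23500 + 26500 + 16750 + 5125 = 71875
Portfolio B = 0.2 × 76000 + 0.2 × 66000 + 0.2 × 174000 + 0.4 × 127000 = 15200 + 13200 + 34800 + 50800 = 114000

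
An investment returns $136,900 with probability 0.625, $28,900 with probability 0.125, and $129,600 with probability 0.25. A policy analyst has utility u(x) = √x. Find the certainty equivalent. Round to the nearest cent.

E[u] = 0.625·√136900 + 0.125·√28900 + 0.25·√129600 = 0.625·370 + 0.125·170 + 0.25·360 = 342.5
CE = (342.5)² = 117306.25

$117,306.25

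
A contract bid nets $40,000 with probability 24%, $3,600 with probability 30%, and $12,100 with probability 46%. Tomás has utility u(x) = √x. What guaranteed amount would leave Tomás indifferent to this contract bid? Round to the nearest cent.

E[u] = 0.24·√40000 + 0.3·√3600 + 0.46·√12100 = 0.24·200 + 0.3·60 + 0.46·110 = 116.6
CE = (116.6)² = 13595.56

$13,595.56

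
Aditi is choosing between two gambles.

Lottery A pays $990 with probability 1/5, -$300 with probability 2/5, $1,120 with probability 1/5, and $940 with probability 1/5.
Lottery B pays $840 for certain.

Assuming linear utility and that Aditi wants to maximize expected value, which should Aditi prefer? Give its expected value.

Lottery B ($840)

Lottery A = 1/5 × 990 + 2/5 × (-300) + 1/5 × 1120 + 1/5 × 940 = 198 − 120 + 224 + 188 = 490
Lottery B: 840 (certain)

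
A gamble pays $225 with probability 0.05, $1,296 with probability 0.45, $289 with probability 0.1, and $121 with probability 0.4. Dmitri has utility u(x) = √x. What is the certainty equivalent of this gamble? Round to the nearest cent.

$531.30

E[u] = 0.05·√225 + 0.45·√1296 + 0.1·√289 + 0.4·√121 = 0.05·15 + 0.45·36 + 0.1·17 + 0.4·11 = 23.05
CE = (23.05)² = 531.3025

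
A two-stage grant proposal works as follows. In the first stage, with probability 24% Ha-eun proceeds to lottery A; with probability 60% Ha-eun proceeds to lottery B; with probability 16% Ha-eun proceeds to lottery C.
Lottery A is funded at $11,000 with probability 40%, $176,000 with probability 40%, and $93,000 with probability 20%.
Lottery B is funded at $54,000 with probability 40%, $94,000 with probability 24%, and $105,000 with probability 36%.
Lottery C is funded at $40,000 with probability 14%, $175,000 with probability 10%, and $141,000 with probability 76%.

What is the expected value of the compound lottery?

EV(A) = 0.4 × 11000 + 0.4 × 176000 + 0.2 × 93000 = 4400 + 70400 + 18600 = 93400
EV(B) = 0.4 × 54000 + 0.24 × 94000 + 0.36 × 105000 = 21600 + 22560 + 37800 = 81960
EV(C) = 0.14 × 40000 + 0.1 × 175000 + 0.76 × 141000 = 5600 + 17500 + 107160 = 130260
Overall = 0.24 × 93400 + 0.6 × 81960 + 0.16 × 130260 = 22416 + 49176 + 20841.6 = 92433.6

$92,433.60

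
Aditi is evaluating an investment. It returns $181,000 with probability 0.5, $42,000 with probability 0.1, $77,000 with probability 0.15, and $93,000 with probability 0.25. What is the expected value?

EV = 0.5 × 181000 + 0.1 × 42000 + 0.15 × 77000 + 0.25 × 93000 = 90500 + 4200 + 11550 + 23250 = 129500

$129,500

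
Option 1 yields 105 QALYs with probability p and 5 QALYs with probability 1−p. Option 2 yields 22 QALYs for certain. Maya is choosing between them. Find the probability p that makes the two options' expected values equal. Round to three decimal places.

p·105 + (1−p)·5 = 22
100p + 5 = 22
p = (22 − 5) / 100

p = 0.170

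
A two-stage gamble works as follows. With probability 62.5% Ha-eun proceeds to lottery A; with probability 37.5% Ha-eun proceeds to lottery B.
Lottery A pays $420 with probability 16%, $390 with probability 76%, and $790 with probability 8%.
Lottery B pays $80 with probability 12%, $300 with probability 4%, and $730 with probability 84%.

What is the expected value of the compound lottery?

EV(A) = 0.16 × 420 + 0.76 × 390 + 0.08 × 790 = 67.2 + 296.4 + 63.2 = 426.8
EV(B) = 0.12 × 80 + 0.04 × 300 + 0.84 × 730 = 9.6 + 12 + 613.2 = 634.8
Overall = 0.625 × 426.8 + 0.375 × 634.8 = 266.75 + 238.05 = 504.8

$504.80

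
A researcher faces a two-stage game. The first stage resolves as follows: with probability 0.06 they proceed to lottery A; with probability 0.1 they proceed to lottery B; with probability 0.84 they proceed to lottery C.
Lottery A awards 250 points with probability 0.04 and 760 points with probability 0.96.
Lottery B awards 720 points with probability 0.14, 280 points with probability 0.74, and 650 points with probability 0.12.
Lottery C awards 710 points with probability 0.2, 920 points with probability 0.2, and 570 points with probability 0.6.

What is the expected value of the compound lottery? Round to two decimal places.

EV(A) = 0.04 × 250 + 0.96 × 760 = 10 + 729.6 = 739.6
EV(B) = 0.14 × 720 + 0.74 × 280 + 0.12 × 650 = 100.8 + 207.2 + 78 = 386
EV(C) = 0.2 × 710 + 0.2 × 920 + 0.6 × 570 = 142 + 184 + 342 = 668
Overall = 0.06 × 739.6 + 0.1 × 386 + 0.84 × 668 = 44.376 + 38.6 + 561.12 = 644.096

644.10 points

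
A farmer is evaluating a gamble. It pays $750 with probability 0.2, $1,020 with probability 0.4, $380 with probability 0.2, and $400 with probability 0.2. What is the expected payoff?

$714

EV = 0.2 × 750 + 0.4 × 1020 + 0.2 × 380 + 0.2 × 400 = 150 + 408 + 76 + 80 = 714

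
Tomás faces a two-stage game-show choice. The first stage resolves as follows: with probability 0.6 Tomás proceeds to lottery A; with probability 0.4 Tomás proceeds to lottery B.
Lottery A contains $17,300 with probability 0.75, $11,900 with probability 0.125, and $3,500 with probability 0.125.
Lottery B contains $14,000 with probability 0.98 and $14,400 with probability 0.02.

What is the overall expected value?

EV(A) = 0.75 × 17300 + 0.125 × 11900 + 0.125 × 3500 = 12975 + 1487.5 + 437.5 = 14900
EV(B) = 0.98 × 14000 + 0.02 × 14400 = 13720 + 288 = 14008
Overall = 0.6 × 14900 + 0.4 × 14008 = 8940 + 5603.2 = 14543.2

$14,543.20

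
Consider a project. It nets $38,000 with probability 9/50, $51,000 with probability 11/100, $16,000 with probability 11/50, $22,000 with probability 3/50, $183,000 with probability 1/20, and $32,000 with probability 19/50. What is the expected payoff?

EV = 9/50 × 38000 + 11/100 × 51000 + 11/50 × 16000 + 3/50 × 22000 + 1/20 × 183000 + 19/50 × 32000 = 6840 + 5610 + 3520 + 1320 + 9150 + 12160 = 38600

$38,600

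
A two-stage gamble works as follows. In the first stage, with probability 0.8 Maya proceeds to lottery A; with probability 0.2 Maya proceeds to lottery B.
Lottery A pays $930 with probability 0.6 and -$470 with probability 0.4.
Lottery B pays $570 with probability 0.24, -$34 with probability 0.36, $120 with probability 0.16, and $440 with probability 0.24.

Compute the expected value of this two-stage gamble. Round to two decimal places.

$345.87

EV(A) = 0.6 × 930 + 0.4 × (-470) = 558 − 188 = 370
EV(B) = 0.24 × 570 + 0.36 × (-34) + 0.16 × 120 + 0.24 × 440 = 136.8 − 12.24 + 19.2 + 105.6 = 249.36
Overall = 0.8 × 370 + 0.2 × 249.36 = 296 + 49.872 = 345.872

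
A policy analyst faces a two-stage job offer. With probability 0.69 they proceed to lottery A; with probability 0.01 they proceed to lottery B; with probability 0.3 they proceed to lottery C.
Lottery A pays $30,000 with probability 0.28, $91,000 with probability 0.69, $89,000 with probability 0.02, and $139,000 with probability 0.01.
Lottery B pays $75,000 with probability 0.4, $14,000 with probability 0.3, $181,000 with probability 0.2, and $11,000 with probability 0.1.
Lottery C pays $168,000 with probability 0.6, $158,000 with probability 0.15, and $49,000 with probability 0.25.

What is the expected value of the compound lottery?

$93,048.40

EV(A) = 0.28 × 30000 + 0.69 × 91000 + 0.02 × 89000 + 0.01 × 139000 = 8400 + 62790 + 1780 + 1390 = 74360
EV(B) = 0.4 × 75000 + 0.3 × 14000 + 0.2 × 181000 + 0.1 × 11000 = 30000 + 4200 + 36200 + 1100 = 71500
EV(C) = 0.6 × 168000 + 0.15 × 158000 + 0.25 × 49000 = 100800 + 23700 + 12250 = 136750
Overall = 0.69 × 74360 + 0.01 × 71500 + 0.3 × 136750 = 51308.4 + 715 + 41025 = 93048.4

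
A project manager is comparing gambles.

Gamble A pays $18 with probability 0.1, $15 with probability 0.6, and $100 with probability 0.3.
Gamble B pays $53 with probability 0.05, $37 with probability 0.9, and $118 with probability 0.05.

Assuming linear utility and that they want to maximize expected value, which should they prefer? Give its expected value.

Gamble A = 0.1 × 18 + 0.6 × 15 + 0.3 × 100 = 1.8 + 9 + 30 = 40.8
Gamble B = 0.05 × 53 + 0.9 × 37 + 0.05 × 118 = 2.65 + 33.3 + 5.9 = 41.85

Gamble B ($41.85)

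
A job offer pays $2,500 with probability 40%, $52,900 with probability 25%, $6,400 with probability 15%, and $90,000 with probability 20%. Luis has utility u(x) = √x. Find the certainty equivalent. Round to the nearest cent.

$22,350.25

E[u] = 0.4·√2500 + 0.25·√52900 + 0.15·√6400 + 0.2·√90000 = 0.4·50 + 0.25·230 + 0.15·80 + 0.2·300 = 149.5
CE = (149.5)² = 22350.25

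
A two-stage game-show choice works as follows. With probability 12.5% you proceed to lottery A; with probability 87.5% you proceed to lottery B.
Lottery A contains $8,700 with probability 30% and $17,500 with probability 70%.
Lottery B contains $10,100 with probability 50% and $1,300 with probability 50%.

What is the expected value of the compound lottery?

EV(A) = 0.3 × 8700 + 0.7 × 17500 = 2610 + 12250 = 14860
EV(B) = 0.5 × 10100 + 0.5 × 1300 = 5050 + 650 = 5700
Overall = 0.125 × 14860 + 0.875 × 5700 = 1857.5 + 4987.5 = 6845

$6,845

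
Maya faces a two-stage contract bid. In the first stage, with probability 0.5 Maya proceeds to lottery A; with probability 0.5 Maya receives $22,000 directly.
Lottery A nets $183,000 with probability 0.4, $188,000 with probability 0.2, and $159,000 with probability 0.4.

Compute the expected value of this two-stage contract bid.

$98,200

EV(A) = 0.4 × 183000 + 0.2 × 188000 + 0.4 × 159000 = 73200 + 37600 + 63600 = 174400
Branch B: 22000 (certain)
Overall = 0.5 × 174400 + 0.5 × 22000 = 87200 + 11000 = 98200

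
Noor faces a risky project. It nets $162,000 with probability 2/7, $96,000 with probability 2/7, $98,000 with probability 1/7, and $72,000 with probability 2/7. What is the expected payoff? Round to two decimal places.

$108,285.71

EV = 2/7 × 162000 + 2/7 × 96000 + 1/7 × 98000 + 2/7 × 72000 = 46285.7143 + 27428.5714 + 14000 + 20571.4286 = 108285.7143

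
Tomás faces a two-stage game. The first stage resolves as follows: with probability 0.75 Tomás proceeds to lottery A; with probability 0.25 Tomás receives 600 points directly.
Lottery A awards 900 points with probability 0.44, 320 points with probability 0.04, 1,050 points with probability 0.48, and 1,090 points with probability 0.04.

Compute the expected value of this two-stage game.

EV(A) = 0.44 × 900 + 0.04 × 320 + 0.48 × 1050 + 0.04 × 1090 = 396 + 12.8 + 504 + 43.6 = 956.4
Branch B: 600 (certain)
Overall = 0.75 × 956.4 + 0.25 × 600 = 717.3 + 150 = 867.3

867.3 points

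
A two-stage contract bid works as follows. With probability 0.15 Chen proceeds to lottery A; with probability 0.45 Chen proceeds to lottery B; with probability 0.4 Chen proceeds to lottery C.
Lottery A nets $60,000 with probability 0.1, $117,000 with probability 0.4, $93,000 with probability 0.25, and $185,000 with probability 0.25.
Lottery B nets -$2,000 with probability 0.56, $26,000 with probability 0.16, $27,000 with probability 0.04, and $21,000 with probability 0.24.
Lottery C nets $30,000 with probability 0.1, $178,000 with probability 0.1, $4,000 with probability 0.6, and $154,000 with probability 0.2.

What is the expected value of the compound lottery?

EV(A) = 0.1 × 60000 + 0.4 × 117000 + 0.25 × 93000 + 0.25 × 185000 = 6000 + 46800 + 23250 + 46250 = 122300
EV(B) = 0.56 × (-2000) + 0.16 × 26000 + 0.04 × 27000 + 0.24 × 21000 = -1120 + 4160 + 1080 + 5040 = 9160
EV(C) = 0.1 × 30000 + 0.1 × 178000 + 0.6 × 4000 + 0.2 × 154000 = 3000 + 17800 + 2400 + 30800 = 54000
Overall = 0.15 × 122300 + 0.45 × 9160 + 0.4 × 54000 = 18345 + 4122 + 21600 = 44067

$44,067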